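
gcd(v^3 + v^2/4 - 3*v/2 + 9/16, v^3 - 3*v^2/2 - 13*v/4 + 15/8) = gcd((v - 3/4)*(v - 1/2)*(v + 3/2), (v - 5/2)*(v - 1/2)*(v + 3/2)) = v^2 + v - 3/4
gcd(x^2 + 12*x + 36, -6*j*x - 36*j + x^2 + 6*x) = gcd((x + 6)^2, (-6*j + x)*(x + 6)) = x + 6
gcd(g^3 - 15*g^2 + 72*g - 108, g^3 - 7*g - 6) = g - 3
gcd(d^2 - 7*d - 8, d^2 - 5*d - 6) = d + 1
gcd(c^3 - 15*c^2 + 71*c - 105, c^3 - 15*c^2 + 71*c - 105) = c^3 - 15*c^2 + 71*c - 105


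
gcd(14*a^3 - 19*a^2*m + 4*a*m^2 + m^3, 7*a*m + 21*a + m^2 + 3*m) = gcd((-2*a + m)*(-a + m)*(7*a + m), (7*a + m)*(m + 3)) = 7*a + m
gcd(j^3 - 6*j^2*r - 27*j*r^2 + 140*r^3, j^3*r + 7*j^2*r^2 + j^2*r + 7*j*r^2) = 1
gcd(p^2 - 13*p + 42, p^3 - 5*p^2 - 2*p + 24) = 1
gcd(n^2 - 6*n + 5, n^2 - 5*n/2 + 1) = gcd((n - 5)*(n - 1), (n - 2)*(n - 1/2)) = 1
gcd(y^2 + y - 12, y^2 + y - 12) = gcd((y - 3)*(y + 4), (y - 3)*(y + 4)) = y^2 + y - 12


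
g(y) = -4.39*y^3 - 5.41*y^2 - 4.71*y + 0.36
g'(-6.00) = -413.91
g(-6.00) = 782.10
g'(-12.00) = -1771.35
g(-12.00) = 6863.76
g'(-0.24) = -2.87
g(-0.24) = 1.24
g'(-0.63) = -3.12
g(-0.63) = 2.28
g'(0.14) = -6.48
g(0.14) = -0.42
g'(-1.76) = -26.46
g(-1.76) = 15.82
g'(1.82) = -68.03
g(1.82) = -52.60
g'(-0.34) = -2.55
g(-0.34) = 1.51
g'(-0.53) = -2.67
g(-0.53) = 1.99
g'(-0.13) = -3.53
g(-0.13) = 0.89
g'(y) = -13.17*y^2 - 10.82*y - 4.71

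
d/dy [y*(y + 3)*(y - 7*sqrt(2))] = 3*y^2 - 14*sqrt(2)*y + 6*y - 21*sqrt(2)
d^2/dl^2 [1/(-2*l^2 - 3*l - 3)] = 2*(4*l^2 + 6*l - (4*l + 3)^2 + 6)/(2*l^2 + 3*l + 3)^3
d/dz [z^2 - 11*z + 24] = 2*z - 11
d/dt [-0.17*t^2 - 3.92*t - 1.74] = -0.34*t - 3.92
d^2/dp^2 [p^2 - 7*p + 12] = 2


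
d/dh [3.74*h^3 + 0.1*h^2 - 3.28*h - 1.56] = 11.22*h^2 + 0.2*h - 3.28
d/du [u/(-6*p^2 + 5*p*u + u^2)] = (-6*p^2 + 5*p*u + u^2 - u*(5*p + 2*u))/(-6*p^2 + 5*p*u + u^2)^2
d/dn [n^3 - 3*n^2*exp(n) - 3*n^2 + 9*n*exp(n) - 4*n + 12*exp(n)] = -3*n^2*exp(n) + 3*n^2 + 3*n*exp(n) - 6*n + 21*exp(n) - 4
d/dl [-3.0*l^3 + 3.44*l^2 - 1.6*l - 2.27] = -9.0*l^2 + 6.88*l - 1.6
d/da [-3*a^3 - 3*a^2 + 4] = 3*a*(-3*a - 2)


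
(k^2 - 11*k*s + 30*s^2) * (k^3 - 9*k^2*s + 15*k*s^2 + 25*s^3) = k^5 - 20*k^4*s + 144*k^3*s^2 - 410*k^2*s^3 + 175*k*s^4 + 750*s^5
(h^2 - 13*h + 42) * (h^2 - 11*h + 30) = h^4 - 24*h^3 + 215*h^2 - 852*h + 1260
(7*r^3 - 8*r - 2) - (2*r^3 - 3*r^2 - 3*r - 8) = 5*r^3 + 3*r^2 - 5*r + 6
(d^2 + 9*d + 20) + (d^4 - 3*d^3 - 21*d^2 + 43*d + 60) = d^4 - 3*d^3 - 20*d^2 + 52*d + 80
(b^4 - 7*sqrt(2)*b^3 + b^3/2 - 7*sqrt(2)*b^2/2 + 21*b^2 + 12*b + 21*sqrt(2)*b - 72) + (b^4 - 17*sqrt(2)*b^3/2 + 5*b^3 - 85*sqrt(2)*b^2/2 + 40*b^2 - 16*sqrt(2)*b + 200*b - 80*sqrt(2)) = 2*b^4 - 31*sqrt(2)*b^3/2 + 11*b^3/2 - 46*sqrt(2)*b^2 + 61*b^2 + 5*sqrt(2)*b + 212*b - 80*sqrt(2) - 72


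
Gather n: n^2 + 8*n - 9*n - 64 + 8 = n^2 - n - 56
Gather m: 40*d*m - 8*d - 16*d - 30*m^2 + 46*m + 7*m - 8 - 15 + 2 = -24*d - 30*m^2 + m*(40*d + 53) - 21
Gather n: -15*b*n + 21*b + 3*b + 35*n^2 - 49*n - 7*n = 24*b + 35*n^2 + n*(-15*b - 56)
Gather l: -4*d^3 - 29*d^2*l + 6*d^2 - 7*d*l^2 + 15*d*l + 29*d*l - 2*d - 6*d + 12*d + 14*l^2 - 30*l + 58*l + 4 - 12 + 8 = -4*d^3 + 6*d^2 + 4*d + l^2*(14 - 7*d) + l*(-29*d^2 + 44*d + 28)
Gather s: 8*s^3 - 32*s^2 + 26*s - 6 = 8*s^3 - 32*s^2 + 26*s - 6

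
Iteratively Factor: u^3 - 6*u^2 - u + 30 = (u - 5)*(u^2 - u - 6) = (u - 5)*(u - 3)*(u + 2)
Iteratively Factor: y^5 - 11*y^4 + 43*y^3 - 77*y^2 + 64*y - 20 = (y - 1)*(y^4 - 10*y^3 + 33*y^2 - 44*y + 20) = (y - 2)*(y - 1)*(y^3 - 8*y^2 + 17*y - 10) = (y - 5)*(y - 2)*(y - 1)*(y^2 - 3*y + 2) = (y - 5)*(y - 2)*(y - 1)^2*(y - 2)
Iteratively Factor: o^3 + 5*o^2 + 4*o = (o)*(o^2 + 5*o + 4) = o*(o + 4)*(o + 1)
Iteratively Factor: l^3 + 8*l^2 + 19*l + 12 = (l + 4)*(l^2 + 4*l + 3) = (l + 3)*(l + 4)*(l + 1)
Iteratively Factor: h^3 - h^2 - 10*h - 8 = (h + 1)*(h^2 - 2*h - 8) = (h + 1)*(h + 2)*(h - 4)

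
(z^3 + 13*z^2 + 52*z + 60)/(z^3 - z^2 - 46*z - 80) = (z + 6)/(z - 8)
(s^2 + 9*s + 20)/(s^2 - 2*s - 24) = (s + 5)/(s - 6)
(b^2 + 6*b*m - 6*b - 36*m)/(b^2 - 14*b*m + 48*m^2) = (b^2 + 6*b*m - 6*b - 36*m)/(b^2 - 14*b*m + 48*m^2)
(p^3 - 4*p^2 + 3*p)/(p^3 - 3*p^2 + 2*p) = (p - 3)/(p - 2)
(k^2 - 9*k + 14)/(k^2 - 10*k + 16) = (k - 7)/(k - 8)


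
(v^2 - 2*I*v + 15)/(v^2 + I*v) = (v^2 - 2*I*v + 15)/(v*(v + I))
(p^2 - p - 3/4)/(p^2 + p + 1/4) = (2*p - 3)/(2*p + 1)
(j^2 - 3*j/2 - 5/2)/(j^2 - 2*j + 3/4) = 2*(2*j^2 - 3*j - 5)/(4*j^2 - 8*j + 3)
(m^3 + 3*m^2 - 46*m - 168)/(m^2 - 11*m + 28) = (m^2 + 10*m + 24)/(m - 4)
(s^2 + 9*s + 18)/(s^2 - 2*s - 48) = (s + 3)/(s - 8)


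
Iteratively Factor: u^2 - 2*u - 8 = (u + 2)*(u - 4)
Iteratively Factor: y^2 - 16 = (y + 4)*(y - 4)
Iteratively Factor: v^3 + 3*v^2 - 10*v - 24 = (v + 2)*(v^2 + v - 12) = (v + 2)*(v + 4)*(v - 3)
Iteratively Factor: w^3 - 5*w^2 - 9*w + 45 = (w + 3)*(w^2 - 8*w + 15) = (w - 5)*(w + 3)*(w - 3)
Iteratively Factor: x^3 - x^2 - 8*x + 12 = (x - 2)*(x^2 + x - 6) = (x - 2)*(x + 3)*(x - 2)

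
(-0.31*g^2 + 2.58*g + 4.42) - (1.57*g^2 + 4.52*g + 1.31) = -1.88*g^2 - 1.94*g + 3.11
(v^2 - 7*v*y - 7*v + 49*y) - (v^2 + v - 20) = -7*v*y - 8*v + 49*y + 20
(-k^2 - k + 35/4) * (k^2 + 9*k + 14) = -k^4 - 10*k^3 - 57*k^2/4 + 259*k/4 + 245/2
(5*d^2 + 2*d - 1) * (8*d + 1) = 40*d^3 + 21*d^2 - 6*d - 1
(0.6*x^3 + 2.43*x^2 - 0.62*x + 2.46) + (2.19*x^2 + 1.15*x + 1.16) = 0.6*x^3 + 4.62*x^2 + 0.53*x + 3.62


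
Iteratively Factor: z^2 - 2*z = (z - 2)*(z)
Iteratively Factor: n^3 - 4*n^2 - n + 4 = (n - 1)*(n^2 - 3*n - 4) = (n - 4)*(n - 1)*(n + 1)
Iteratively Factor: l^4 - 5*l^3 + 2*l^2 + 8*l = (l - 4)*(l^3 - l^2 - 2*l) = (l - 4)*(l - 2)*(l^2 + l) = l*(l - 4)*(l - 2)*(l + 1)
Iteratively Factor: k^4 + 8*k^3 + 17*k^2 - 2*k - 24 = (k + 4)*(k^3 + 4*k^2 + k - 6) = (k + 3)*(k + 4)*(k^2 + k - 2) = (k + 2)*(k + 3)*(k + 4)*(k - 1)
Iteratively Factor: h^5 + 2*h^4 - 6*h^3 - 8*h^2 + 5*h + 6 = (h + 3)*(h^4 - h^3 - 3*h^2 + h + 2) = (h - 2)*(h + 3)*(h^3 + h^2 - h - 1) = (h - 2)*(h - 1)*(h + 3)*(h^2 + 2*h + 1) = (h - 2)*(h - 1)*(h + 1)*(h + 3)*(h + 1)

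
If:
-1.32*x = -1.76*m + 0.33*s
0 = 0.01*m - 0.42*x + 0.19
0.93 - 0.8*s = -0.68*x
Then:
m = 0.64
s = 1.56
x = 0.47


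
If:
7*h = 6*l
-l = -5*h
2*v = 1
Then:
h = 0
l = 0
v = 1/2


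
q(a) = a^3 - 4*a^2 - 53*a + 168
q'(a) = 3*a^2 - 8*a - 53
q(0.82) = 122.40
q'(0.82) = -57.54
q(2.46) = 28.30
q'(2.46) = -54.53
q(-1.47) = 234.09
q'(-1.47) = -34.76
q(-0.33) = 185.02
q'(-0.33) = -50.03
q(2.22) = 41.57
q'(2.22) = -55.97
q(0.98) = 113.16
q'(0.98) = -57.96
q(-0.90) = 211.73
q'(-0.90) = -43.37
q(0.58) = 136.11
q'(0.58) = -56.63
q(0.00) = 168.00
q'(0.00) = -53.00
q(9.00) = 96.00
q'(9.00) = 118.00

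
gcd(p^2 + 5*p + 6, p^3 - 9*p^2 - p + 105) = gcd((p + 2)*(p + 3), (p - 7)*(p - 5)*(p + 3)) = p + 3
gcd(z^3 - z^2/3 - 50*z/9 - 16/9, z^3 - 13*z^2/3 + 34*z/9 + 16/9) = z^2 - 7*z/3 - 8/9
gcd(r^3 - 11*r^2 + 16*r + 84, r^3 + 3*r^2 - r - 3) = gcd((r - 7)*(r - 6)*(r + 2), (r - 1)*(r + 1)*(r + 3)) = 1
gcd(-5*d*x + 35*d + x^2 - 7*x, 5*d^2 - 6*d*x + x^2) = -5*d + x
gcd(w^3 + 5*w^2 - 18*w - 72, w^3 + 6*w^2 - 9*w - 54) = w^2 + 9*w + 18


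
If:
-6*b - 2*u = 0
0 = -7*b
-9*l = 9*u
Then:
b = 0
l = 0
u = 0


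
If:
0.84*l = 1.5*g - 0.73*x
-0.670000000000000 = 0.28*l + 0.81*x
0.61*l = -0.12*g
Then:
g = -0.37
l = 0.07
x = -0.85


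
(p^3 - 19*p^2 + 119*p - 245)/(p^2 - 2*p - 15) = (p^2 - 14*p + 49)/(p + 3)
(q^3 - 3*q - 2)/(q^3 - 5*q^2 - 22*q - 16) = (q^2 - q - 2)/(q^2 - 6*q - 16)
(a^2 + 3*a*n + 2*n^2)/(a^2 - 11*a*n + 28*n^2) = (a^2 + 3*a*n + 2*n^2)/(a^2 - 11*a*n + 28*n^2)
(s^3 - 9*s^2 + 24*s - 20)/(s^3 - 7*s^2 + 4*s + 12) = (s^2 - 7*s + 10)/(s^2 - 5*s - 6)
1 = 1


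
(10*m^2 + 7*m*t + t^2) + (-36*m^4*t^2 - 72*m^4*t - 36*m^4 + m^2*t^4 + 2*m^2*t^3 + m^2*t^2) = -36*m^4*t^2 - 72*m^4*t - 36*m^4 + m^2*t^4 + 2*m^2*t^3 + m^2*t^2 + 10*m^2 + 7*m*t + t^2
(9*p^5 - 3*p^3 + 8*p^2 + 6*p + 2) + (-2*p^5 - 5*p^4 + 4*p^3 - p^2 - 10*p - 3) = 7*p^5 - 5*p^4 + p^3 + 7*p^2 - 4*p - 1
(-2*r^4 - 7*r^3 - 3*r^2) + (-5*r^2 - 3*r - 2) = -2*r^4 - 7*r^3 - 8*r^2 - 3*r - 2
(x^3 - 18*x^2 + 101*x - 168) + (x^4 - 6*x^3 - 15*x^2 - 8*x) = x^4 - 5*x^3 - 33*x^2 + 93*x - 168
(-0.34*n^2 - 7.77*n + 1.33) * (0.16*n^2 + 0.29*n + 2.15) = -0.0544*n^4 - 1.3418*n^3 - 2.7715*n^2 - 16.3198*n + 2.8595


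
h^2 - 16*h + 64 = (h - 8)^2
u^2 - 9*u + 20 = (u - 5)*(u - 4)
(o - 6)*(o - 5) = o^2 - 11*o + 30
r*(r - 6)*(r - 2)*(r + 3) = r^4 - 5*r^3 - 12*r^2 + 36*r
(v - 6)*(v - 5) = v^2 - 11*v + 30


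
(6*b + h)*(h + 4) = 6*b*h + 24*b + h^2 + 4*h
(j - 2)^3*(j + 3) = j^4 - 3*j^3 - 6*j^2 + 28*j - 24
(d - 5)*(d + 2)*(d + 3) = d^3 - 19*d - 30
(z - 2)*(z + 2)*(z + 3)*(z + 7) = z^4 + 10*z^3 + 17*z^2 - 40*z - 84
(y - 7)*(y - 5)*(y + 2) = y^3 - 10*y^2 + 11*y + 70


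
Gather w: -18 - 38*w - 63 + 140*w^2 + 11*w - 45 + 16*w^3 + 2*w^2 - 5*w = 16*w^3 + 142*w^2 - 32*w - 126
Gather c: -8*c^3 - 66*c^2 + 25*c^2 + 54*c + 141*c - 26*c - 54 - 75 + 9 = -8*c^3 - 41*c^2 + 169*c - 120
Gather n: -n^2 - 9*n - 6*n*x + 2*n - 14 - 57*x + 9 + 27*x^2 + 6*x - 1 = -n^2 + n*(-6*x - 7) + 27*x^2 - 51*x - 6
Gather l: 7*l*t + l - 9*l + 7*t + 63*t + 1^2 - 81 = l*(7*t - 8) + 70*t - 80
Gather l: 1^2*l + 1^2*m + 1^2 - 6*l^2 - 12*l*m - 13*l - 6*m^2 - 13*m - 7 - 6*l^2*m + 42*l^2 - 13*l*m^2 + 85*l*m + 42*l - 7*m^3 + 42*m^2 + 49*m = l^2*(36 - 6*m) + l*(-13*m^2 + 73*m + 30) - 7*m^3 + 36*m^2 + 37*m - 6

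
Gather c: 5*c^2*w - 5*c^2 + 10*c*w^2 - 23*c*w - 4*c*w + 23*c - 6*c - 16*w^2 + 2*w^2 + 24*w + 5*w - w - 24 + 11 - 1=c^2*(5*w - 5) + c*(10*w^2 - 27*w + 17) - 14*w^2 + 28*w - 14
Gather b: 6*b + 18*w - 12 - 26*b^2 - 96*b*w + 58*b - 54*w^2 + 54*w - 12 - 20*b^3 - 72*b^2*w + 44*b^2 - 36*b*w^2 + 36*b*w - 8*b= -20*b^3 + b^2*(18 - 72*w) + b*(-36*w^2 - 60*w + 56) - 54*w^2 + 72*w - 24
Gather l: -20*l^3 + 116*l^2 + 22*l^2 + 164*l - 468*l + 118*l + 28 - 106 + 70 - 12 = -20*l^3 + 138*l^2 - 186*l - 20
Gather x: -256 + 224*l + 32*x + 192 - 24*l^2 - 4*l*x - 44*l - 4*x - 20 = -24*l^2 + 180*l + x*(28 - 4*l) - 84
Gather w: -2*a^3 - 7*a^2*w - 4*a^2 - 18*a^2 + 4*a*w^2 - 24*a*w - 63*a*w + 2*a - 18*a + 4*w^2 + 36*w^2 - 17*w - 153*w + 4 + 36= -2*a^3 - 22*a^2 - 16*a + w^2*(4*a + 40) + w*(-7*a^2 - 87*a - 170) + 40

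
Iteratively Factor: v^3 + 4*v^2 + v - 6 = (v + 2)*(v^2 + 2*v - 3) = (v - 1)*(v + 2)*(v + 3)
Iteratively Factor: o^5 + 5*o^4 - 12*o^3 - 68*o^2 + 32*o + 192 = (o + 4)*(o^4 + o^3 - 16*o^2 - 4*o + 48) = (o - 3)*(o + 4)*(o^3 + 4*o^2 - 4*o - 16) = (o - 3)*(o + 2)*(o + 4)*(o^2 + 2*o - 8) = (o - 3)*(o + 2)*(o + 4)^2*(o - 2)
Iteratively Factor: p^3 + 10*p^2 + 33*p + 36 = (p + 4)*(p^2 + 6*p + 9) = (p + 3)*(p + 4)*(p + 3)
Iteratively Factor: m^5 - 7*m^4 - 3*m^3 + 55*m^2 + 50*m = (m + 1)*(m^4 - 8*m^3 + 5*m^2 + 50*m) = (m - 5)*(m + 1)*(m^3 - 3*m^2 - 10*m) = (m - 5)*(m + 1)*(m + 2)*(m^2 - 5*m) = (m - 5)^2*(m + 1)*(m + 2)*(m)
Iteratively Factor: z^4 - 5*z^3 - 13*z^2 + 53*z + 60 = (z + 1)*(z^3 - 6*z^2 - 7*z + 60) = (z - 5)*(z + 1)*(z^2 - z - 12) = (z - 5)*(z - 4)*(z + 1)*(z + 3)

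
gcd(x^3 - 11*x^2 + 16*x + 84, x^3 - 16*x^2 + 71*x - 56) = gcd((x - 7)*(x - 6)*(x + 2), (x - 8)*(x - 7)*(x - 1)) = x - 7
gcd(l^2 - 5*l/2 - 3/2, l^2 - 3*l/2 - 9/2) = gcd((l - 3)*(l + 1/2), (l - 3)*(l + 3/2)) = l - 3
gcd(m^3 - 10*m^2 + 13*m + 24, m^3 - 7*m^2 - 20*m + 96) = m^2 - 11*m + 24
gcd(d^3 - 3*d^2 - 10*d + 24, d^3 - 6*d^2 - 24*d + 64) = d - 2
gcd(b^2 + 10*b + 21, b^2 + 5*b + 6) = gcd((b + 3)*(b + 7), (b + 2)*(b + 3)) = b + 3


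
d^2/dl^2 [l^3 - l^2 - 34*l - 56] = 6*l - 2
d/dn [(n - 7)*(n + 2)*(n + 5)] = 3*n^2 - 39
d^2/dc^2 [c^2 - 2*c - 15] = 2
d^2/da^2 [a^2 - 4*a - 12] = 2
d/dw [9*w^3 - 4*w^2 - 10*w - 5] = 27*w^2 - 8*w - 10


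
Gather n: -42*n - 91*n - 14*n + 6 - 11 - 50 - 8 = -147*n - 63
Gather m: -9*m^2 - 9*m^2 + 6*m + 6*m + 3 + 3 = -18*m^2 + 12*m + 6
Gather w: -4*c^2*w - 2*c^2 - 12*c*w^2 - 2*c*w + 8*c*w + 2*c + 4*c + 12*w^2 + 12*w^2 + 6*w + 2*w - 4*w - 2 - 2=-2*c^2 + 6*c + w^2*(24 - 12*c) + w*(-4*c^2 + 6*c + 4) - 4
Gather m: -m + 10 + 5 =15 - m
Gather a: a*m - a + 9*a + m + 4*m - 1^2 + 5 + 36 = a*(m + 8) + 5*m + 40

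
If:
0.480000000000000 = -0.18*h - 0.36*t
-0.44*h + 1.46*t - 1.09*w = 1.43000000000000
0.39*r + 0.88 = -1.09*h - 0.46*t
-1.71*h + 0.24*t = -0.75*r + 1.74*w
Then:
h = 2.82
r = -6.90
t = -2.74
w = -6.12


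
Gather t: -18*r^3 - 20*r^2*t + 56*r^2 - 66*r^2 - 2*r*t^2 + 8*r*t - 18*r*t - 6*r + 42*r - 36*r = -18*r^3 - 10*r^2 - 2*r*t^2 + t*(-20*r^2 - 10*r)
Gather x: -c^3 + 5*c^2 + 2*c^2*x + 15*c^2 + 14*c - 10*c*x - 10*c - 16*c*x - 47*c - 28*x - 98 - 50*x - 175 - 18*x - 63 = -c^3 + 20*c^2 - 43*c + x*(2*c^2 - 26*c - 96) - 336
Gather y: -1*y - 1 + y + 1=0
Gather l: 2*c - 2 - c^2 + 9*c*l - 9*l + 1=-c^2 + 2*c + l*(9*c - 9) - 1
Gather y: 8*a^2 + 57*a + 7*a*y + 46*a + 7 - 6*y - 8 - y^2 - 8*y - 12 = 8*a^2 + 103*a - y^2 + y*(7*a - 14) - 13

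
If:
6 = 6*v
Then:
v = 1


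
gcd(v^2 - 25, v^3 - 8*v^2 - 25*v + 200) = v^2 - 25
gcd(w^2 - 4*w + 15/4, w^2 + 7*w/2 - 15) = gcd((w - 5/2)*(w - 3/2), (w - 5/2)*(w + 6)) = w - 5/2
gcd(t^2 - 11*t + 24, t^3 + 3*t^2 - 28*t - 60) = 1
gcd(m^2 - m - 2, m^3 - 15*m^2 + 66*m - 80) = m - 2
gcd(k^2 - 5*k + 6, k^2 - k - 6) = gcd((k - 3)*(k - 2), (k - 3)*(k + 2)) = k - 3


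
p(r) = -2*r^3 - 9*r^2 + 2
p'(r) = -6*r^2 - 18*r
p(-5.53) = 65.00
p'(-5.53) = -83.95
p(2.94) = -126.62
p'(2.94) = -104.78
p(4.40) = -342.61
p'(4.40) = -195.36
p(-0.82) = -2.95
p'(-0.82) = 10.73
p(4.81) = -428.79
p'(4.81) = -225.40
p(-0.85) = -3.27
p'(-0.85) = 10.96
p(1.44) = -22.63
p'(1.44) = -38.36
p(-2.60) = -23.69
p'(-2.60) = 6.24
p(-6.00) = 110.00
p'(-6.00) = -108.00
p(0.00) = 2.00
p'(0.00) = 0.00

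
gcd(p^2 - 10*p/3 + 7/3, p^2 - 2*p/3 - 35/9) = p - 7/3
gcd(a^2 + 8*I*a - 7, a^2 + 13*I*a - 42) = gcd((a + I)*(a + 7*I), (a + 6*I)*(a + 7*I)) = a + 7*I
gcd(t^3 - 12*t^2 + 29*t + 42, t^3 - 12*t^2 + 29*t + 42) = t^3 - 12*t^2 + 29*t + 42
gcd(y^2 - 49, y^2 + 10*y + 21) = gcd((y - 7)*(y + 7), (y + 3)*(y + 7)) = y + 7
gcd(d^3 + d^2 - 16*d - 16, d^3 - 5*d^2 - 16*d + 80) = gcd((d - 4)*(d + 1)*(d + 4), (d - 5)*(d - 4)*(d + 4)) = d^2 - 16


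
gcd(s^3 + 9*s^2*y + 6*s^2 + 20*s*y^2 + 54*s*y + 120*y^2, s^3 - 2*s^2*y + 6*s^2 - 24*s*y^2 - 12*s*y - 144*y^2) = s^2 + 4*s*y + 6*s + 24*y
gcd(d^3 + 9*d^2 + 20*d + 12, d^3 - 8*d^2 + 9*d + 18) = d + 1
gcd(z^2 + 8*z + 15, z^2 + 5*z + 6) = z + 3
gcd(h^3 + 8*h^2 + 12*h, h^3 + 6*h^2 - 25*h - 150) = h + 6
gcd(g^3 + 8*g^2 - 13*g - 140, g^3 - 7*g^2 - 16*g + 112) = g - 4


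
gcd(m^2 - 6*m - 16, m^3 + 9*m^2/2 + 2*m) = 1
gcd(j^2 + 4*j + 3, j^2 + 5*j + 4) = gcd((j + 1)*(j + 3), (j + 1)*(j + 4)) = j + 1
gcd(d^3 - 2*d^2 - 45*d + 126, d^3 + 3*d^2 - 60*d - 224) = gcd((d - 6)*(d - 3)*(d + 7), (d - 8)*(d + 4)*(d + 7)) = d + 7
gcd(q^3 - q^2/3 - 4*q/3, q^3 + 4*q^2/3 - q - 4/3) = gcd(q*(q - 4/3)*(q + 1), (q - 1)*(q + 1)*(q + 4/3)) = q + 1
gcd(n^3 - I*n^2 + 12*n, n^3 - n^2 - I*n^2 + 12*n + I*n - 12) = n^2 - I*n + 12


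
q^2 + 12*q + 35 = (q + 5)*(q + 7)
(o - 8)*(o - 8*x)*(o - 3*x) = o^3 - 11*o^2*x - 8*o^2 + 24*o*x^2 + 88*o*x - 192*x^2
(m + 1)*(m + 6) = m^2 + 7*m + 6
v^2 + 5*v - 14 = (v - 2)*(v + 7)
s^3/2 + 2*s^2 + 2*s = s*(s/2 + 1)*(s + 2)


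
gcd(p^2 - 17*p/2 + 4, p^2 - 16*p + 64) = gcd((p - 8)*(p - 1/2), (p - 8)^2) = p - 8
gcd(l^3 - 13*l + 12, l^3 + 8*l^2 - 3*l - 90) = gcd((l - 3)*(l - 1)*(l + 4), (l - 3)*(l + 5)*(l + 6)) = l - 3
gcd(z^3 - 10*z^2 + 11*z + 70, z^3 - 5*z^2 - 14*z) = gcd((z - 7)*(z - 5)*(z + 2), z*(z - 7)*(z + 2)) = z^2 - 5*z - 14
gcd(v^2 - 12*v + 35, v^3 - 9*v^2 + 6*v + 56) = v - 7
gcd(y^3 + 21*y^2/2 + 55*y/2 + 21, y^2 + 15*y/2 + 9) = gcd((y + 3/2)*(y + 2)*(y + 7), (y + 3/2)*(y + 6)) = y + 3/2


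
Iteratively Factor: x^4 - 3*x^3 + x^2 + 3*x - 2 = (x - 1)*(x^3 - 2*x^2 - x + 2) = (x - 1)^2*(x^2 - x - 2) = (x - 2)*(x - 1)^2*(x + 1)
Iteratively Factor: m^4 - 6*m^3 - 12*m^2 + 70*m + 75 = (m - 5)*(m^3 - m^2 - 17*m - 15) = (m - 5)*(m + 1)*(m^2 - 2*m - 15) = (m - 5)*(m + 1)*(m + 3)*(m - 5)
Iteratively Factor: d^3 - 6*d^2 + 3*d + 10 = (d - 5)*(d^2 - d - 2) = (d - 5)*(d - 2)*(d + 1)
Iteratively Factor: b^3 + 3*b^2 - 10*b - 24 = (b - 3)*(b^2 + 6*b + 8) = (b - 3)*(b + 2)*(b + 4)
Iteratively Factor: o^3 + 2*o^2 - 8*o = (o - 2)*(o^2 + 4*o) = (o - 2)*(o + 4)*(o)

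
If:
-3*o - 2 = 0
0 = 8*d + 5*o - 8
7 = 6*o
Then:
No Solution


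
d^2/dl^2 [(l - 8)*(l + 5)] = 2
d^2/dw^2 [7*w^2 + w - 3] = 14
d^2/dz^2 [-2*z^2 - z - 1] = -4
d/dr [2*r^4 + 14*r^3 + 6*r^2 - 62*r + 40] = 8*r^3 + 42*r^2 + 12*r - 62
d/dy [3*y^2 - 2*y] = 6*y - 2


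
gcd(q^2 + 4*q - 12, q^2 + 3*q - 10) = q - 2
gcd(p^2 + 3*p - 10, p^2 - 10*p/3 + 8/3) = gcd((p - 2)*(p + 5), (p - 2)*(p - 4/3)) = p - 2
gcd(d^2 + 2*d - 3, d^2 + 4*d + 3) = d + 3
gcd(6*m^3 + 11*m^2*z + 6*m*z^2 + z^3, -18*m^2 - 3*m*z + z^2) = 3*m + z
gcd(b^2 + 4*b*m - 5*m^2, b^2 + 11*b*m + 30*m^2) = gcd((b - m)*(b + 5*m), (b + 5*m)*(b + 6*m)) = b + 5*m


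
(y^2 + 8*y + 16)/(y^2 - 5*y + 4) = (y^2 + 8*y + 16)/(y^2 - 5*y + 4)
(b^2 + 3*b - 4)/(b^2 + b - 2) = (b + 4)/(b + 2)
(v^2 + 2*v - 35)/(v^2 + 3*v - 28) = (v - 5)/(v - 4)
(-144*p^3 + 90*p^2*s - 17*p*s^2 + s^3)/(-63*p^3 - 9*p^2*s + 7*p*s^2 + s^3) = (48*p^2 - 14*p*s + s^2)/(21*p^2 + 10*p*s + s^2)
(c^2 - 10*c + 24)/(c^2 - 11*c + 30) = (c - 4)/(c - 5)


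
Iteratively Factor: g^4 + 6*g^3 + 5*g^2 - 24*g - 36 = (g - 2)*(g^3 + 8*g^2 + 21*g + 18) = (g - 2)*(g + 3)*(g^2 + 5*g + 6) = (g - 2)*(g + 2)*(g + 3)*(g + 3)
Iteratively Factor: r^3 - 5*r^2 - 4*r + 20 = (r - 5)*(r^2 - 4) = (r - 5)*(r + 2)*(r - 2)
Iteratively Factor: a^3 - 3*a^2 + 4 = (a + 1)*(a^2 - 4*a + 4) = (a - 2)*(a + 1)*(a - 2)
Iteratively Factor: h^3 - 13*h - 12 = (h - 4)*(h^2 + 4*h + 3) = (h - 4)*(h + 1)*(h + 3)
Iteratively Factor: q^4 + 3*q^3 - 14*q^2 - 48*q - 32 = (q + 4)*(q^3 - q^2 - 10*q - 8) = (q + 1)*(q + 4)*(q^2 - 2*q - 8) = (q + 1)*(q + 2)*(q + 4)*(q - 4)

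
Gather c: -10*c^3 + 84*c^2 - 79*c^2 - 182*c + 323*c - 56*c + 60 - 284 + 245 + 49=-10*c^3 + 5*c^2 + 85*c + 70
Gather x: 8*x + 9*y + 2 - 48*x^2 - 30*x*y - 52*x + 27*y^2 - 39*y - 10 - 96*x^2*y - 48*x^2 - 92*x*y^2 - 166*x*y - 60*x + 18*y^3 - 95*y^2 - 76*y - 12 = x^2*(-96*y - 96) + x*(-92*y^2 - 196*y - 104) + 18*y^3 - 68*y^2 - 106*y - 20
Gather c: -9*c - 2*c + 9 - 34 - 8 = -11*c - 33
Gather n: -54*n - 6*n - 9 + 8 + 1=-60*n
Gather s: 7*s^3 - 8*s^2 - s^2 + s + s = 7*s^3 - 9*s^2 + 2*s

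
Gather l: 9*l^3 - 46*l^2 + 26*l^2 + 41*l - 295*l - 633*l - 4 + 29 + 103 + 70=9*l^3 - 20*l^2 - 887*l + 198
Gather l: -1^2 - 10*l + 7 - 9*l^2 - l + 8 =-9*l^2 - 11*l + 14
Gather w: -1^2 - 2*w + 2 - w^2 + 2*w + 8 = 9 - w^2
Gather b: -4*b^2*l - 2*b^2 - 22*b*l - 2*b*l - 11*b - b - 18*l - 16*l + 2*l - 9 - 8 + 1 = b^2*(-4*l - 2) + b*(-24*l - 12) - 32*l - 16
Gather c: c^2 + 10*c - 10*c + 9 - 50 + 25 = c^2 - 16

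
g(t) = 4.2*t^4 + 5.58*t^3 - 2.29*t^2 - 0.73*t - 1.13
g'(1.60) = 103.61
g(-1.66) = 0.14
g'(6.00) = 4203.23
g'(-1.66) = -23.85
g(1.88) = 78.95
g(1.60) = 42.22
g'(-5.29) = -1995.05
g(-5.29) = 2401.67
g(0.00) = -1.13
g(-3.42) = 325.96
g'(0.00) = -0.73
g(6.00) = 6560.53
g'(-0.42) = 2.90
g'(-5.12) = -1793.31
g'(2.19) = 245.98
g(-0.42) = -1.51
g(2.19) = 141.51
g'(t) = 16.8*t^3 + 16.74*t^2 - 4.58*t - 0.73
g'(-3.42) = -461.30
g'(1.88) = 161.46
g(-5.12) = 2079.86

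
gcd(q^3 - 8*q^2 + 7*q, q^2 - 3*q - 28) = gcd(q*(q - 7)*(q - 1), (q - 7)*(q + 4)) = q - 7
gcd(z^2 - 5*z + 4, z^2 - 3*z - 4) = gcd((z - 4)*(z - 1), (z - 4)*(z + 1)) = z - 4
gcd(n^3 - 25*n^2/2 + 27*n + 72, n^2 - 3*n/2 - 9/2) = n + 3/2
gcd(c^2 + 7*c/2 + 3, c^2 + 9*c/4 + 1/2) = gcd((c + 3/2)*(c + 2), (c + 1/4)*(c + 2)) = c + 2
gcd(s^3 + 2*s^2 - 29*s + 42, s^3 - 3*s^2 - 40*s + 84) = s - 2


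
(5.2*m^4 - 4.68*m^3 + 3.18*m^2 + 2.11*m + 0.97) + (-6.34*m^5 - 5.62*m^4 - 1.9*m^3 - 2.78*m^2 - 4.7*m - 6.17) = -6.34*m^5 - 0.42*m^4 - 6.58*m^3 + 0.4*m^2 - 2.59*m - 5.2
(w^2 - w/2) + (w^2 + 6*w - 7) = 2*w^2 + 11*w/2 - 7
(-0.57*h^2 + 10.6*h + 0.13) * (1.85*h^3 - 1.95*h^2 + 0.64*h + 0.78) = -1.0545*h^5 + 20.7215*h^4 - 20.7943*h^3 + 6.0859*h^2 + 8.3512*h + 0.1014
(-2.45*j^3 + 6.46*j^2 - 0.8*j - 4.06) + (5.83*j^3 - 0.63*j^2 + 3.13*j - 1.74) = 3.38*j^3 + 5.83*j^2 + 2.33*j - 5.8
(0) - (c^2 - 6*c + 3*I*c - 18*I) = -c^2 + 6*c - 3*I*c + 18*I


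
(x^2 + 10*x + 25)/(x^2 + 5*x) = (x + 5)/x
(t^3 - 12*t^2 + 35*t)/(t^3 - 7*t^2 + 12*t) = (t^2 - 12*t + 35)/(t^2 - 7*t + 12)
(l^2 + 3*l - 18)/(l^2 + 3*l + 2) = (l^2 + 3*l - 18)/(l^2 + 3*l + 2)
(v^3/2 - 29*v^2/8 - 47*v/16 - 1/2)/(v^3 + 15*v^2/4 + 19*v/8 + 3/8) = (v - 8)/(2*(v + 3))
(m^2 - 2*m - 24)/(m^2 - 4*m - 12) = (m + 4)/(m + 2)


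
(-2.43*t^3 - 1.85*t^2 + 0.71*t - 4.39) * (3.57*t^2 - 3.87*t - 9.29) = -8.6751*t^5 + 2.7996*t^4 + 32.2689*t^3 - 1.2335*t^2 + 10.3934*t + 40.7831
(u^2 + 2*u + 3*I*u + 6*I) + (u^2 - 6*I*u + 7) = 2*u^2 + 2*u - 3*I*u + 7 + 6*I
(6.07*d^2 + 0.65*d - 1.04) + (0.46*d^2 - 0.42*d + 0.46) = 6.53*d^2 + 0.23*d - 0.58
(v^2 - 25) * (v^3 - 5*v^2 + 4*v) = v^5 - 5*v^4 - 21*v^3 + 125*v^2 - 100*v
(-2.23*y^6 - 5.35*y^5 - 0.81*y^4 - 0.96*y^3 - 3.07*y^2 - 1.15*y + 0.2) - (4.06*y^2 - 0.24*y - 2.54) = -2.23*y^6 - 5.35*y^5 - 0.81*y^4 - 0.96*y^3 - 7.13*y^2 - 0.91*y + 2.74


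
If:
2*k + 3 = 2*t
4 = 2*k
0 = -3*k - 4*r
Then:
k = 2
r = -3/2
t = 7/2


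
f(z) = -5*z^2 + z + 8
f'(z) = 1 - 10*z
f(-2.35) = -21.96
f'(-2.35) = 24.50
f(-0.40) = 6.80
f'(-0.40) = 5.00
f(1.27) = 1.21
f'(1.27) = -11.70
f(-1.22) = -0.66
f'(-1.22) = 13.20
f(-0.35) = 7.04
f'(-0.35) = 4.50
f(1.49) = -1.61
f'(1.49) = -13.90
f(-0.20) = 7.60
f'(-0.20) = 3.00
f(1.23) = 1.67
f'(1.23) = -11.30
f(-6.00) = -178.00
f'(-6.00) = 61.00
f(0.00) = 8.00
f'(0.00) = 1.00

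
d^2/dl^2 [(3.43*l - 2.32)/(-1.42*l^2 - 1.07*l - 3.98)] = (-(2.84*l + 1.07)*(3.43*l - 2.32)*(5.68*l + 2.14) + (29.2236*l + 0.751400000000002)*(1.42*l^2 + 1.07*l + 3.98))/(1.42*l^2 + 1.07*l + 3.98)^3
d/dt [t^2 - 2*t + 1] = 2*t - 2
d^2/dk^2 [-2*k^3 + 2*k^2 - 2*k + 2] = 4 - 12*k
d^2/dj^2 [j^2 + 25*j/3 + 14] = 2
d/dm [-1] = 0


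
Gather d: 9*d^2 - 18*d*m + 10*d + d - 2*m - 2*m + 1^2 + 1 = 9*d^2 + d*(11 - 18*m) - 4*m + 2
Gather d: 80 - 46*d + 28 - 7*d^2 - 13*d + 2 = -7*d^2 - 59*d + 110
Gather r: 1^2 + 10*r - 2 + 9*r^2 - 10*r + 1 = 9*r^2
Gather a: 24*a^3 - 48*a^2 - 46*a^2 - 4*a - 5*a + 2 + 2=24*a^3 - 94*a^2 - 9*a + 4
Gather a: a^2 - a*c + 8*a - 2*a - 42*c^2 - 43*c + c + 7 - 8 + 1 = a^2 + a*(6 - c) - 42*c^2 - 42*c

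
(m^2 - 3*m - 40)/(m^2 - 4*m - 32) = (m + 5)/(m + 4)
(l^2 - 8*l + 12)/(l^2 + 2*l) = (l^2 - 8*l + 12)/(l*(l + 2))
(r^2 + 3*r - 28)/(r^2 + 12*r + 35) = (r - 4)/(r + 5)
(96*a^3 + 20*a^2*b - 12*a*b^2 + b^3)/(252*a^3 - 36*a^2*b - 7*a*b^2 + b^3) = (16*a^2 + 6*a*b - b^2)/(42*a^2 + a*b - b^2)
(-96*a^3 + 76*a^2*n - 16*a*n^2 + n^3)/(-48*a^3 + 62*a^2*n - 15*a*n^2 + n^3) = (2*a - n)/(a - n)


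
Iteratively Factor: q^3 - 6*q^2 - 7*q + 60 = (q + 3)*(q^2 - 9*q + 20) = (q - 5)*(q + 3)*(q - 4)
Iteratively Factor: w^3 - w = (w)*(w^2 - 1) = w*(w - 1)*(w + 1)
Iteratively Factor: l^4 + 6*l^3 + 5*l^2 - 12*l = (l - 1)*(l^3 + 7*l^2 + 12*l) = (l - 1)*(l + 4)*(l^2 + 3*l) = (l - 1)*(l + 3)*(l + 4)*(l)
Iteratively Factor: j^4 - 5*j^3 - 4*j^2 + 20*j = (j - 2)*(j^3 - 3*j^2 - 10*j) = (j - 2)*(j + 2)*(j^2 - 5*j) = (j - 5)*(j - 2)*(j + 2)*(j)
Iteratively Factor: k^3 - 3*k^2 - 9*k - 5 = (k + 1)*(k^2 - 4*k - 5) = (k + 1)^2*(k - 5)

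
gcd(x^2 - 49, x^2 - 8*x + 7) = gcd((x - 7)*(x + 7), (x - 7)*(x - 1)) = x - 7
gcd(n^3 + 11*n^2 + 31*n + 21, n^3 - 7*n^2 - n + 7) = n + 1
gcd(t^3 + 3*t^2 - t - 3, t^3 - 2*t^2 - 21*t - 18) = t^2 + 4*t + 3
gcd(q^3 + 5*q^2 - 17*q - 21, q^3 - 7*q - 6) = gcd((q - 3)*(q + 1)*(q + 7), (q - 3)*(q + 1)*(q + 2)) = q^2 - 2*q - 3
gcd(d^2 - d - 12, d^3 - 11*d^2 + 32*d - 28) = 1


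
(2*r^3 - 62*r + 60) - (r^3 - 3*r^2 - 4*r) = r^3 + 3*r^2 - 58*r + 60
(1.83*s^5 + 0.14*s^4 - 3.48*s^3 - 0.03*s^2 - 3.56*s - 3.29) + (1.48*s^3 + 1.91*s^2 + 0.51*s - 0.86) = 1.83*s^5 + 0.14*s^4 - 2.0*s^3 + 1.88*s^2 - 3.05*s - 4.15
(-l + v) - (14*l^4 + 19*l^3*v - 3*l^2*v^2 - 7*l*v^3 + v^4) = -14*l^4 - 19*l^3*v + 3*l^2*v^2 + 7*l*v^3 - l - v^4 + v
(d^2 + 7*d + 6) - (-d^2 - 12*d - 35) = 2*d^2 + 19*d + 41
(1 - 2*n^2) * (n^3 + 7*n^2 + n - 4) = -2*n^5 - 14*n^4 - n^3 + 15*n^2 + n - 4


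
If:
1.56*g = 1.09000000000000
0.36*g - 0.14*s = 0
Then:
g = 0.70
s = 1.80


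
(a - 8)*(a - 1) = a^2 - 9*a + 8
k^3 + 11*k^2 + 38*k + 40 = (k + 2)*(k + 4)*(k + 5)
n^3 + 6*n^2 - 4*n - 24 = (n - 2)*(n + 2)*(n + 6)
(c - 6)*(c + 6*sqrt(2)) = c^2 - 6*c + 6*sqrt(2)*c - 36*sqrt(2)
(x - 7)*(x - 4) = x^2 - 11*x + 28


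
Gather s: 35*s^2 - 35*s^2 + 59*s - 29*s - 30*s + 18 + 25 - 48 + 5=0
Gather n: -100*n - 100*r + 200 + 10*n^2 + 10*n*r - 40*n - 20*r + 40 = 10*n^2 + n*(10*r - 140) - 120*r + 240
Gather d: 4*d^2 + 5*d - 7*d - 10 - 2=4*d^2 - 2*d - 12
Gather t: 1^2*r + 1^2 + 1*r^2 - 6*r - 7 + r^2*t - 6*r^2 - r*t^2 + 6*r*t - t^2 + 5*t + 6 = -5*r^2 - 5*r + t^2*(-r - 1) + t*(r^2 + 6*r + 5)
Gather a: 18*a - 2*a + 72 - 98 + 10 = 16*a - 16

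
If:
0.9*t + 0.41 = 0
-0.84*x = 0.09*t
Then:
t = -0.46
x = 0.05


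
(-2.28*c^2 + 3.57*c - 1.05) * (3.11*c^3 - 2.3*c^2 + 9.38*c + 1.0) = -7.0908*c^5 + 16.3467*c^4 - 32.8629*c^3 + 33.6216*c^2 - 6.279*c - 1.05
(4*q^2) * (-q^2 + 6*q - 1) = -4*q^4 + 24*q^3 - 4*q^2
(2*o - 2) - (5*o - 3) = 1 - 3*o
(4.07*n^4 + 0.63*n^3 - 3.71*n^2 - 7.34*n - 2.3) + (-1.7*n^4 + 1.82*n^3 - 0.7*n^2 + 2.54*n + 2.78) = 2.37*n^4 + 2.45*n^3 - 4.41*n^2 - 4.8*n + 0.48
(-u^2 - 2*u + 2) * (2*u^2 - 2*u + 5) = -2*u^4 - 2*u^3 + 3*u^2 - 14*u + 10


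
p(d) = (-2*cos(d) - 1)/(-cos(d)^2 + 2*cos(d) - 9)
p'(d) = (-2*sin(d)*cos(d) + 2*sin(d))*(-2*cos(d) - 1)/(-cos(d)^2 + 2*cos(d) - 9)^2 + 2*sin(d)/(-cos(d)^2 + 2*cos(d) - 9) = 2*(cos(d)^2 + cos(d) - 10)*sin(d)/(sin(d)^2 + 2*cos(d) - 10)^2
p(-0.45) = 0.35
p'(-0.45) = 0.11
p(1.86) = 0.04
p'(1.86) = -0.21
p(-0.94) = 0.27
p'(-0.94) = 0.22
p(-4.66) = 0.10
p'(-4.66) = -0.24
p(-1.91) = 0.03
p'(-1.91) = 0.20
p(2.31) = -0.03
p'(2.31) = -0.13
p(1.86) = 0.04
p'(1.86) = -0.21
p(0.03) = 0.37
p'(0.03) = -0.01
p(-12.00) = 0.33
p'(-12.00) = -0.14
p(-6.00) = 0.36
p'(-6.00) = -0.07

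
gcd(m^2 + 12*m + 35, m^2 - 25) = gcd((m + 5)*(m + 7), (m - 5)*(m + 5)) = m + 5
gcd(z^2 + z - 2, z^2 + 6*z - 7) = z - 1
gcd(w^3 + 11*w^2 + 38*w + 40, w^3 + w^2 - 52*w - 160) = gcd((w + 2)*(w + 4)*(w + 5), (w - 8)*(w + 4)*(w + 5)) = w^2 + 9*w + 20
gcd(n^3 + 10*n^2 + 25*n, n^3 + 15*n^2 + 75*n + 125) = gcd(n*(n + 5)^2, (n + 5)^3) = n^2 + 10*n + 25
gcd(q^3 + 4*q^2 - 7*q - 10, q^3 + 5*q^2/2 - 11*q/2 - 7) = q^2 - q - 2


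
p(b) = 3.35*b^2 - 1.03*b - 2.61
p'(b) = 6.7*b - 1.03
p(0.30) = -2.62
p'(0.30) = 0.98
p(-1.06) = 2.25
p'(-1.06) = -8.13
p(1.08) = 0.19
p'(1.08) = 6.21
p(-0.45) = -1.47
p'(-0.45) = -4.04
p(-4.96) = 84.91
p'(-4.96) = -34.26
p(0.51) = -2.26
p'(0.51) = 2.39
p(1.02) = -0.18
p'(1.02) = 5.80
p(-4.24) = 61.98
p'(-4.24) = -29.44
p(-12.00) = 492.15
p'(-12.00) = -81.43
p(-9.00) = 278.01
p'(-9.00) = -61.33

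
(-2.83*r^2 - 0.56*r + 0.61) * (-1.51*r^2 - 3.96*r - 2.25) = 4.2733*r^4 + 12.0524*r^3 + 7.664*r^2 - 1.1556*r - 1.3725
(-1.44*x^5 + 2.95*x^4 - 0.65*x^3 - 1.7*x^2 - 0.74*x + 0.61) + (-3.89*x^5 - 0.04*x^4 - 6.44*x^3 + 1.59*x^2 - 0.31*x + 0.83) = -5.33*x^5 + 2.91*x^4 - 7.09*x^3 - 0.11*x^2 - 1.05*x + 1.44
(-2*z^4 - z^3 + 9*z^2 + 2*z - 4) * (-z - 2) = 2*z^5 + 5*z^4 - 7*z^3 - 20*z^2 + 8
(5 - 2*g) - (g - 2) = 7 - 3*g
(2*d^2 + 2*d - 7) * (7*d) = 14*d^3 + 14*d^2 - 49*d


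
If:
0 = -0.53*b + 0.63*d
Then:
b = 1.18867924528302*d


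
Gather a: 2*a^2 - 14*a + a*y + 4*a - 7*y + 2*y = 2*a^2 + a*(y - 10) - 5*y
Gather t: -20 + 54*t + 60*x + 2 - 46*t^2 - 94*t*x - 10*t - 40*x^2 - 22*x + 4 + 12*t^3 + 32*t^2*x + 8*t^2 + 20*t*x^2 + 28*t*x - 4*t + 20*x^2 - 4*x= 12*t^3 + t^2*(32*x - 38) + t*(20*x^2 - 66*x + 40) - 20*x^2 + 34*x - 14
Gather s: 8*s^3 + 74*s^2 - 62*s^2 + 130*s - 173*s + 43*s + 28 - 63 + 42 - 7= 8*s^3 + 12*s^2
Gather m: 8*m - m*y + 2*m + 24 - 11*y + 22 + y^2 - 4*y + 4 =m*(10 - y) + y^2 - 15*y + 50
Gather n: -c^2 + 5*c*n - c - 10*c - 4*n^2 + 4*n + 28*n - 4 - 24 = -c^2 - 11*c - 4*n^2 + n*(5*c + 32) - 28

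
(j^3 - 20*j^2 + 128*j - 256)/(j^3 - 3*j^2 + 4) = (j^3 - 20*j^2 + 128*j - 256)/(j^3 - 3*j^2 + 4)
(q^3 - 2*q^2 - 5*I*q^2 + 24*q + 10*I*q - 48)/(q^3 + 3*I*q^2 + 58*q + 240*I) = (q^2 + q*(-2 + 3*I) - 6*I)/(q^2 + 11*I*q - 30)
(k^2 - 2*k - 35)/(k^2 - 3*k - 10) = (-k^2 + 2*k + 35)/(-k^2 + 3*k + 10)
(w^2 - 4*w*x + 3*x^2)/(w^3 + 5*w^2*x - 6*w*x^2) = (w - 3*x)/(w*(w + 6*x))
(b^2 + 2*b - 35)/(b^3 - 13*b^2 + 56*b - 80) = (b + 7)/(b^2 - 8*b + 16)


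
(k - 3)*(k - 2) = k^2 - 5*k + 6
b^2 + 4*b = b*(b + 4)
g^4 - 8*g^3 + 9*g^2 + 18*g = g*(g - 6)*(g - 3)*(g + 1)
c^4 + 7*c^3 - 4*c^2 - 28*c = c*(c - 2)*(c + 2)*(c + 7)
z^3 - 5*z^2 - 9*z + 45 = (z - 5)*(z - 3)*(z + 3)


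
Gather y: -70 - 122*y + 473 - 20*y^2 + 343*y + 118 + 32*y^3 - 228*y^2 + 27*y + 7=32*y^3 - 248*y^2 + 248*y + 528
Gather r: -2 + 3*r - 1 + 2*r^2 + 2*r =2*r^2 + 5*r - 3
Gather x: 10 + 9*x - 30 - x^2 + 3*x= -x^2 + 12*x - 20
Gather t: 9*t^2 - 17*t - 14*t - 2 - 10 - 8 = 9*t^2 - 31*t - 20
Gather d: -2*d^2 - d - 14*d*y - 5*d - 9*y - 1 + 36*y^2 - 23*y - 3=-2*d^2 + d*(-14*y - 6) + 36*y^2 - 32*y - 4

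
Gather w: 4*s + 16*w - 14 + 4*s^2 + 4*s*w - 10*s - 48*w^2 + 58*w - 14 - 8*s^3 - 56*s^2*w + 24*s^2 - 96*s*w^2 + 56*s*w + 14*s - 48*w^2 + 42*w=-8*s^3 + 28*s^2 + 8*s + w^2*(-96*s - 96) + w*(-56*s^2 + 60*s + 116) - 28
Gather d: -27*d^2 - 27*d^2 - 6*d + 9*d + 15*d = -54*d^2 + 18*d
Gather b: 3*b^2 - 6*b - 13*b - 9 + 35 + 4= 3*b^2 - 19*b + 30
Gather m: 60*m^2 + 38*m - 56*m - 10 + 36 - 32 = 60*m^2 - 18*m - 6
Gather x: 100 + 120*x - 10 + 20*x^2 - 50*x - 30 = 20*x^2 + 70*x + 60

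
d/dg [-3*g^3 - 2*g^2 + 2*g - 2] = -9*g^2 - 4*g + 2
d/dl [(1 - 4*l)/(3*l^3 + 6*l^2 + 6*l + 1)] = (24*l^3 + 15*l^2 - 12*l - 10)/(9*l^6 + 36*l^5 + 72*l^4 + 78*l^3 + 48*l^2 + 12*l + 1)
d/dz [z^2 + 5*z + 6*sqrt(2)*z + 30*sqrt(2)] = 2*z + 5 + 6*sqrt(2)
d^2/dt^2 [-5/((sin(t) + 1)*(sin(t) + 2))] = 5*(4*sin(t)^3 + 5*sin(t)^2 - 10*sin(t) - 14)/((sin(t) + 1)^2*(sin(t) + 2)^3)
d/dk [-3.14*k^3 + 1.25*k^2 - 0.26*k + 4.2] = -9.42*k^2 + 2.5*k - 0.26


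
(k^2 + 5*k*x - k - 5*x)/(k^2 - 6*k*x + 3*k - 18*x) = (k^2 + 5*k*x - k - 5*x)/(k^2 - 6*k*x + 3*k - 18*x)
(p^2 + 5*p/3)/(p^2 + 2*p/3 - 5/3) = p/(p - 1)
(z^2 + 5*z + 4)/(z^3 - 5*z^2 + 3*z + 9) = (z + 4)/(z^2 - 6*z + 9)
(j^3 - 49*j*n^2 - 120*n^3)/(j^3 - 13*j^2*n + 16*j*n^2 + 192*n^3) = (j + 5*n)/(j - 8*n)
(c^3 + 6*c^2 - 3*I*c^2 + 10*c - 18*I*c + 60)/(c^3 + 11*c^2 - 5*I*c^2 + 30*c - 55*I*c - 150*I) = (c + 2*I)/(c + 5)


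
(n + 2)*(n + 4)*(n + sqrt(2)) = n^3 + sqrt(2)*n^2 + 6*n^2 + 8*n + 6*sqrt(2)*n + 8*sqrt(2)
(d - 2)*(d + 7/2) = d^2 + 3*d/2 - 7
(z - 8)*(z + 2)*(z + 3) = z^3 - 3*z^2 - 34*z - 48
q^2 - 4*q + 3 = (q - 3)*(q - 1)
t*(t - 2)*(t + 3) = t^3 + t^2 - 6*t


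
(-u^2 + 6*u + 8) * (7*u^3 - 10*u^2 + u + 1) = -7*u^5 + 52*u^4 - 5*u^3 - 75*u^2 + 14*u + 8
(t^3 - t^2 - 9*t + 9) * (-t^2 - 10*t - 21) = -t^5 - 9*t^4 - 2*t^3 + 102*t^2 + 99*t - 189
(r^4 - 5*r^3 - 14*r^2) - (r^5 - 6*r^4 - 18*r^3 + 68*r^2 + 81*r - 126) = -r^5 + 7*r^4 + 13*r^3 - 82*r^2 - 81*r + 126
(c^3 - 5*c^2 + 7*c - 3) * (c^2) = c^5 - 5*c^4 + 7*c^3 - 3*c^2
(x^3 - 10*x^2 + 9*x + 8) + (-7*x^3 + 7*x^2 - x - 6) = -6*x^3 - 3*x^2 + 8*x + 2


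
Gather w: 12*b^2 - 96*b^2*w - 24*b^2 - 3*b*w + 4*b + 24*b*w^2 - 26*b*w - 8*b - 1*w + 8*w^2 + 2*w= -12*b^2 - 4*b + w^2*(24*b + 8) + w*(-96*b^2 - 29*b + 1)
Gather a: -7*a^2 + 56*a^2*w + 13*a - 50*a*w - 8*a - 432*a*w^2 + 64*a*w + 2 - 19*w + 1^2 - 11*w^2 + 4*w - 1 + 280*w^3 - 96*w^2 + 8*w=a^2*(56*w - 7) + a*(-432*w^2 + 14*w + 5) + 280*w^3 - 107*w^2 - 7*w + 2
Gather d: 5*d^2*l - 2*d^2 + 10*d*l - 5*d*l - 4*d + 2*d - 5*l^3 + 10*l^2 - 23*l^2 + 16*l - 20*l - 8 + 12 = d^2*(5*l - 2) + d*(5*l - 2) - 5*l^3 - 13*l^2 - 4*l + 4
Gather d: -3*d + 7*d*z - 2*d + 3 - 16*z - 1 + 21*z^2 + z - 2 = d*(7*z - 5) + 21*z^2 - 15*z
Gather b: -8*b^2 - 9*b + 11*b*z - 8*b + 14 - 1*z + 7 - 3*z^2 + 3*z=-8*b^2 + b*(11*z - 17) - 3*z^2 + 2*z + 21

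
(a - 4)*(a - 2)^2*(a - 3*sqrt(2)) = a^4 - 8*a^3 - 3*sqrt(2)*a^3 + 20*a^2 + 24*sqrt(2)*a^2 - 60*sqrt(2)*a - 16*a + 48*sqrt(2)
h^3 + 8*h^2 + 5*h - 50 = (h - 2)*(h + 5)^2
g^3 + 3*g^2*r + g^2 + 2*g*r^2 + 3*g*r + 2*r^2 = (g + 1)*(g + r)*(g + 2*r)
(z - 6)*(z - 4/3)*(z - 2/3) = z^3 - 8*z^2 + 116*z/9 - 16/3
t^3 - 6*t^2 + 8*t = t*(t - 4)*(t - 2)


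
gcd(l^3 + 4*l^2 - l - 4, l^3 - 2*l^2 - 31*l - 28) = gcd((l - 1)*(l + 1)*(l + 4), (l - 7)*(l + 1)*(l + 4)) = l^2 + 5*l + 4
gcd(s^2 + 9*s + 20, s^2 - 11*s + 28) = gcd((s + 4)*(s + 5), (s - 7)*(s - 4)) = 1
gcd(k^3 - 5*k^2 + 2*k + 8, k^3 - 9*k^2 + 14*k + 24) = k^2 - 3*k - 4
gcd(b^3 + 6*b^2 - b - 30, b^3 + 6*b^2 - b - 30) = b^3 + 6*b^2 - b - 30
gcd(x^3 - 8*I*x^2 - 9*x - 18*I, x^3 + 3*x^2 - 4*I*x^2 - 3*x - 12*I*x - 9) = x - 3*I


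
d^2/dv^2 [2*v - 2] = 0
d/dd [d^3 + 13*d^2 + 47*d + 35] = 3*d^2 + 26*d + 47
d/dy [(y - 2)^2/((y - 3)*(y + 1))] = 2*(y^2 - 7*y + 10)/(y^4 - 4*y^3 - 2*y^2 + 12*y + 9)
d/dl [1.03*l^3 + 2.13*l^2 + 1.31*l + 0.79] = 3.09*l^2 + 4.26*l + 1.31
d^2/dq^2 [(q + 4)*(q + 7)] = 2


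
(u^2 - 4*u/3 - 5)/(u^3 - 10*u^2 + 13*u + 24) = (u + 5/3)/(u^2 - 7*u - 8)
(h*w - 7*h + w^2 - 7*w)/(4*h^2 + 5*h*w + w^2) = (w - 7)/(4*h + w)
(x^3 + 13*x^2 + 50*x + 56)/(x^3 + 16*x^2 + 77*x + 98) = (x + 4)/(x + 7)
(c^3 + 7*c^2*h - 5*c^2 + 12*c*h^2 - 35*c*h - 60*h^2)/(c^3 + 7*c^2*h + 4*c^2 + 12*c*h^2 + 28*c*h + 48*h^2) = (c - 5)/(c + 4)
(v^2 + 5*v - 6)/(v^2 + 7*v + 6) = (v - 1)/(v + 1)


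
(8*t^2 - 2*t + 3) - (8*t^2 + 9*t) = 3 - 11*t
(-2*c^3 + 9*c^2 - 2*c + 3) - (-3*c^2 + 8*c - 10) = -2*c^3 + 12*c^2 - 10*c + 13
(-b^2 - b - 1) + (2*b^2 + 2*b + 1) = b^2 + b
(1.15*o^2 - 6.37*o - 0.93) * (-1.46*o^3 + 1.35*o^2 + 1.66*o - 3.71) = -1.679*o^5 + 10.8527*o^4 - 5.3327*o^3 - 16.0962*o^2 + 22.0889*o + 3.4503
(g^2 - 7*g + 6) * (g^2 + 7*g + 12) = g^4 - 31*g^2 - 42*g + 72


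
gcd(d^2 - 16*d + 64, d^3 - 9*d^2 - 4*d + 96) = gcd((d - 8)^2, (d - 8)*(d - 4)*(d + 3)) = d - 8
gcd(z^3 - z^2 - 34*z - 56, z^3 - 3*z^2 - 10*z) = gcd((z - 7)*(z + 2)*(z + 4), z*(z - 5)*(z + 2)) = z + 2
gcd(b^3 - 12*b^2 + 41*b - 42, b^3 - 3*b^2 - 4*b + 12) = b^2 - 5*b + 6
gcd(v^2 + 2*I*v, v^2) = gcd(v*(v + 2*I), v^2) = v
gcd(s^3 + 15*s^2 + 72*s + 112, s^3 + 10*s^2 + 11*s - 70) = s + 7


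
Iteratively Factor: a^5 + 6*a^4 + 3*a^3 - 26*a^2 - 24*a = (a - 2)*(a^4 + 8*a^3 + 19*a^2 + 12*a) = a*(a - 2)*(a^3 + 8*a^2 + 19*a + 12) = a*(a - 2)*(a + 3)*(a^2 + 5*a + 4) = a*(a - 2)*(a + 1)*(a + 3)*(a + 4)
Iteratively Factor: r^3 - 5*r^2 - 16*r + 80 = (r - 4)*(r^2 - r - 20) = (r - 5)*(r - 4)*(r + 4)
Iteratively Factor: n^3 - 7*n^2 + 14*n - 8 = (n - 2)*(n^2 - 5*n + 4) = (n - 4)*(n - 2)*(n - 1)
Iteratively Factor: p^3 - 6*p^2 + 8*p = (p)*(p^2 - 6*p + 8) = p*(p - 4)*(p - 2)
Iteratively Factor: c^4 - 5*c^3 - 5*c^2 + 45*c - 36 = (c + 3)*(c^3 - 8*c^2 + 19*c - 12) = (c - 3)*(c + 3)*(c^2 - 5*c + 4) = (c - 3)*(c - 1)*(c + 3)*(c - 4)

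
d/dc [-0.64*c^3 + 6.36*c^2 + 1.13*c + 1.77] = -1.92*c^2 + 12.72*c + 1.13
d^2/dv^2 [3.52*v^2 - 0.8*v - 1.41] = 7.04000000000000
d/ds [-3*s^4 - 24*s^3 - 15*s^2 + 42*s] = -12*s^3 - 72*s^2 - 30*s + 42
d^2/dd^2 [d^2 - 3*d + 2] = 2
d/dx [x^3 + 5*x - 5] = 3*x^2 + 5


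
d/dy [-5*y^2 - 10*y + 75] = -10*y - 10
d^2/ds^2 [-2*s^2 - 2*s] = -4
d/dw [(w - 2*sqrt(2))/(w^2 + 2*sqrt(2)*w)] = (-w^2 + 4*sqrt(2)*w + 8)/(w^2*(w^2 + 4*sqrt(2)*w + 8))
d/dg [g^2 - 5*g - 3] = 2*g - 5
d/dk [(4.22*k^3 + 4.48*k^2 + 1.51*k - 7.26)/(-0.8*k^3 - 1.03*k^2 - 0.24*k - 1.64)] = (-0.762599999999999*k^4 + 0.390400000000001*k^3 - 37.7063*k^2 - 29.65*k - 4.2188)/(0.64*k^6 + 1.648*k^5 + 1.4449*k^4 + 3.1184*k^3 + 3.436*k^2 + 0.7872*k + 2.6896)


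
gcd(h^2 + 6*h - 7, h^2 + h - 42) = h + 7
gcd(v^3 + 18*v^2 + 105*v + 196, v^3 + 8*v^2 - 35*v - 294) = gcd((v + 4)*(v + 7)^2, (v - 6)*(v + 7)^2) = v^2 + 14*v + 49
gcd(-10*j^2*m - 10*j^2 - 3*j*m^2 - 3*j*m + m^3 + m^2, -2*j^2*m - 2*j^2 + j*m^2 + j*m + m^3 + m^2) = 2*j*m + 2*j + m^2 + m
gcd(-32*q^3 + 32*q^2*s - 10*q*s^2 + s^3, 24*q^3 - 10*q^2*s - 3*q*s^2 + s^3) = 8*q^2 - 6*q*s + s^2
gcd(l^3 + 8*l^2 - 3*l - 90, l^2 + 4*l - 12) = l + 6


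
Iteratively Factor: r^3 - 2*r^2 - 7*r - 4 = (r + 1)*(r^2 - 3*r - 4) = (r + 1)^2*(r - 4)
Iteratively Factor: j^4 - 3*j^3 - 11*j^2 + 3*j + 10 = (j + 1)*(j^3 - 4*j^2 - 7*j + 10) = (j - 1)*(j + 1)*(j^2 - 3*j - 10) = (j - 5)*(j - 1)*(j + 1)*(j + 2)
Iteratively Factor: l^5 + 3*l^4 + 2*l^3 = (l)*(l^4 + 3*l^3 + 2*l^2) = l^2*(l^3 + 3*l^2 + 2*l) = l^2*(l + 1)*(l^2 + 2*l) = l^3*(l + 1)*(l + 2)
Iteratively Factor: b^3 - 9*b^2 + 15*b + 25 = (b + 1)*(b^2 - 10*b + 25) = (b - 5)*(b + 1)*(b - 5)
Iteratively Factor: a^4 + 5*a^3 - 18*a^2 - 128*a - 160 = (a + 4)*(a^3 + a^2 - 22*a - 40) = (a + 2)*(a + 4)*(a^2 - a - 20) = (a - 5)*(a + 2)*(a + 4)*(a + 4)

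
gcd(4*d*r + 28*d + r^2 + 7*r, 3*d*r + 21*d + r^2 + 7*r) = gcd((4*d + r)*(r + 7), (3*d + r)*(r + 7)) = r + 7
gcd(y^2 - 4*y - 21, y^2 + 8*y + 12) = 1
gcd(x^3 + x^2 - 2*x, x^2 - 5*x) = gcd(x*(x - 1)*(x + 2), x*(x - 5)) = x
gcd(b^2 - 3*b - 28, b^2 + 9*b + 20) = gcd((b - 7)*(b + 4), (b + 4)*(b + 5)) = b + 4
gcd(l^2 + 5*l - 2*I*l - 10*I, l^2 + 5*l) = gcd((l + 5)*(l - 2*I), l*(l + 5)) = l + 5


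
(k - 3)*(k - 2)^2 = k^3 - 7*k^2 + 16*k - 12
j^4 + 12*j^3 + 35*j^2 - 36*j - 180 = (j - 2)*(j + 3)*(j + 5)*(j + 6)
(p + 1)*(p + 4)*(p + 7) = p^3 + 12*p^2 + 39*p + 28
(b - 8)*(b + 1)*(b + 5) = b^3 - 2*b^2 - 43*b - 40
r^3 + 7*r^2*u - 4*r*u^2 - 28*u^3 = (r - 2*u)*(r + 2*u)*(r + 7*u)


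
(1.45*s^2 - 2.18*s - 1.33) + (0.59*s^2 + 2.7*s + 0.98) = 2.04*s^2 + 0.52*s - 0.35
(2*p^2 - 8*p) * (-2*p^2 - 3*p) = -4*p^4 + 10*p^3 + 24*p^2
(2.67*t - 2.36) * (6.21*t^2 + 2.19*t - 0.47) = 16.5807*t^3 - 8.8083*t^2 - 6.4233*t + 1.1092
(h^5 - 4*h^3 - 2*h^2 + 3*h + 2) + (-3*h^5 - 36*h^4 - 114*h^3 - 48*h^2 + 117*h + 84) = -2*h^5 - 36*h^4 - 118*h^3 - 50*h^2 + 120*h + 86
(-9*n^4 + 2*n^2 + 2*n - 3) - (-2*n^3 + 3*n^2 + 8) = -9*n^4 + 2*n^3 - n^2 + 2*n - 11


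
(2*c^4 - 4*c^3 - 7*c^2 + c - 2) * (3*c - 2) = 6*c^5 - 16*c^4 - 13*c^3 + 17*c^2 - 8*c + 4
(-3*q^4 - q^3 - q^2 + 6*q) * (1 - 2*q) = 6*q^5 - q^4 + q^3 - 13*q^2 + 6*q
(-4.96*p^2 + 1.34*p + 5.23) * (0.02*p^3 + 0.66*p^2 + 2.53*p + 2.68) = -0.0992*p^5 - 3.2468*p^4 - 11.5598*p^3 - 6.4508*p^2 + 16.8231*p + 14.0164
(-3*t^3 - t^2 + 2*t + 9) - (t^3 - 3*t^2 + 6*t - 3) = -4*t^3 + 2*t^2 - 4*t + 12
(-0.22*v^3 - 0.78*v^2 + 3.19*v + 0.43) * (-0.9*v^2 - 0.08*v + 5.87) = 0.198*v^5 + 0.7196*v^4 - 4.1*v^3 - 5.2208*v^2 + 18.6909*v + 2.5241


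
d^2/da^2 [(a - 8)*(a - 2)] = 2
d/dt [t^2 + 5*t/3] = 2*t + 5/3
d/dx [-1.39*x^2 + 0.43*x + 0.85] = 0.43 - 2.78*x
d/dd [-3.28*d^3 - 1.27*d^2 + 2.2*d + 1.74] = -9.84*d^2 - 2.54*d + 2.2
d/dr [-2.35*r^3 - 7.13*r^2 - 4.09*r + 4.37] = -7.05*r^2 - 14.26*r - 4.09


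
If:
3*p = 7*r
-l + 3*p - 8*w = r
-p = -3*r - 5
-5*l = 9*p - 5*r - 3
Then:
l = 123/5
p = -35/2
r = -15/2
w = -87/10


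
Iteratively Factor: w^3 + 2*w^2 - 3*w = (w)*(w^2 + 2*w - 3) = w*(w - 1)*(w + 3)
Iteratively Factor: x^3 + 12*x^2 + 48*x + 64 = (x + 4)*(x^2 + 8*x + 16) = (x + 4)^2*(x + 4)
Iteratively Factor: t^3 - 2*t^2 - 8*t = (t - 4)*(t^2 + 2*t) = t*(t - 4)*(t + 2)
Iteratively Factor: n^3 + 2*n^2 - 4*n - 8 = (n + 2)*(n^2 - 4) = (n - 2)*(n + 2)*(n + 2)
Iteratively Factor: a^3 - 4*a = (a + 2)*(a^2 - 2*a) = (a - 2)*(a + 2)*(a)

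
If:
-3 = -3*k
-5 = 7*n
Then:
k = 1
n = -5/7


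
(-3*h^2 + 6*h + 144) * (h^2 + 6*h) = -3*h^4 - 12*h^3 + 180*h^2 + 864*h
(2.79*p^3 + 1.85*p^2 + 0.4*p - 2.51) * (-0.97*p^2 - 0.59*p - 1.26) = -2.7063*p^5 - 3.4406*p^4 - 4.9949*p^3 - 0.1323*p^2 + 0.9769*p + 3.1626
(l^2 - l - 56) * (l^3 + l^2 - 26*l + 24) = l^5 - 83*l^3 - 6*l^2 + 1432*l - 1344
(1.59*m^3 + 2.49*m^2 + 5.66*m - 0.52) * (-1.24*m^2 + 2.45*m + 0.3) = -1.9716*m^5 + 0.807900000000001*m^4 - 0.440899999999998*m^3 + 15.2588*m^2 + 0.424*m - 0.156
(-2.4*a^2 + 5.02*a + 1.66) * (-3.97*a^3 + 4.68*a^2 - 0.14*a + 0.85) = 9.528*a^5 - 31.1614*a^4 + 17.2394*a^3 + 5.026*a^2 + 4.0346*a + 1.411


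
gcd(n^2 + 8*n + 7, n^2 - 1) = n + 1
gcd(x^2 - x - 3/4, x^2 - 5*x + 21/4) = x - 3/2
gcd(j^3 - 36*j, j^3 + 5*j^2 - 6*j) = j^2 + 6*j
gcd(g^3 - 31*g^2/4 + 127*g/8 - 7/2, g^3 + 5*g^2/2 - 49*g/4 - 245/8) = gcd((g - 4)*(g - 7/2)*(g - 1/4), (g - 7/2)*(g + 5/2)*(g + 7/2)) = g - 7/2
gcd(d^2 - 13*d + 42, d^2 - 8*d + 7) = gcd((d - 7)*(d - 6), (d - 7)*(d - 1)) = d - 7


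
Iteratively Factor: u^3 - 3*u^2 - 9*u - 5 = (u + 1)*(u^2 - 4*u - 5) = (u + 1)^2*(u - 5)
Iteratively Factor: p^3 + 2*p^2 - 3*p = (p + 3)*(p^2 - p) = p*(p + 3)*(p - 1)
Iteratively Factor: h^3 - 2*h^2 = (h)*(h^2 - 2*h) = h*(h - 2)*(h)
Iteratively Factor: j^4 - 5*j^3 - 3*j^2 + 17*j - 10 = (j - 1)*(j^3 - 4*j^2 - 7*j + 10) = (j - 1)^2*(j^2 - 3*j - 10) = (j - 1)^2*(j + 2)*(j - 5)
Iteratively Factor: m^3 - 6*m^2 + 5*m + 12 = (m + 1)*(m^2 - 7*m + 12) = (m - 3)*(m + 1)*(m - 4)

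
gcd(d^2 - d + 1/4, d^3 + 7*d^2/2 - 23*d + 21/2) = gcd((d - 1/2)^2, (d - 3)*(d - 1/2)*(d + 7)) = d - 1/2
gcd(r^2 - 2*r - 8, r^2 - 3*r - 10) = r + 2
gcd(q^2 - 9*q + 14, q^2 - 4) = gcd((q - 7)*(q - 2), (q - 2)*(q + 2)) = q - 2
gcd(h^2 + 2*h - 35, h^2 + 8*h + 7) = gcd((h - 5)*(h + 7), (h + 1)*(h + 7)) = h + 7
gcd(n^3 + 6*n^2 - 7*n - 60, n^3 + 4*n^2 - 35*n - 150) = n + 5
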